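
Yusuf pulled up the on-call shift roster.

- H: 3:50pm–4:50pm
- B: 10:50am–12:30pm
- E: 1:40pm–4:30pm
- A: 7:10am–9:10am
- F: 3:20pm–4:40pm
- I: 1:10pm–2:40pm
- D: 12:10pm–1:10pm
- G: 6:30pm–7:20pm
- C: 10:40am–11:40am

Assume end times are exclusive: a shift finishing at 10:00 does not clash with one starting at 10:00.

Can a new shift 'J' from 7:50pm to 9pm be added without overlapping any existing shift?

Yes — the slot is free

A: ends 9:10am at or before J starts 7:50pm → clear.
C: ends 11:40am at or before J starts 7:50pm → clear.
B: ends 12:30pm at or before J starts 7:50pm → clear.
D: ends 1:10pm at or before J starts 7:50pm → clear.
I: ends 2:40pm at or before J starts 7:50pm → clear.
E: ends 4:30pm at or before J starts 7:50pm → clear.
F: ends 4:40pm at or before J starts 7:50pm → clear.
H: ends 4:50pm at or before J starts 7:50pm → clear.
G: ends 7:20pm at or before J starts 7:50pm → clear.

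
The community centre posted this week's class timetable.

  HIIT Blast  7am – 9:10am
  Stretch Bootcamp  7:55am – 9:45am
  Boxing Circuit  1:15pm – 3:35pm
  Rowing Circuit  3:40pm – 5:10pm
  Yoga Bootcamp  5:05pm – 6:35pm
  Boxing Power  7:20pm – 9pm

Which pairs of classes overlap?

Sorted by start: HIIT Blast, Stretch Bootcamp, Boxing Circuit, Rowing Circuit, Yoga Bootcamp, Boxing Power.
Stretch Bootcamp starts before HIIT Blast ends → HIIT Blast and Stretch Bootcamp overlap.
Boxing Circuit starts after HIIT Blast ends; HIIT Blast is clear from here.
Boxing Circuit starts after Stretch Bootcamp ends; Stretch Bootcamp is clear from here.
Rowing Circuit starts after Boxing Circuit ends; Boxing Circuit is clear from here.
Yoga Bootcamp starts before Rowing Circuit ends → Rowing Circuit and Yoga Bootcamp overlap.
Boxing Power starts after Rowing Circuit ends.
Boxing Power starts after Yoga Bootcamp ends.

HIIT Blast & Stretch Bootcamp, Rowing Circuit & Yoga Bootcamp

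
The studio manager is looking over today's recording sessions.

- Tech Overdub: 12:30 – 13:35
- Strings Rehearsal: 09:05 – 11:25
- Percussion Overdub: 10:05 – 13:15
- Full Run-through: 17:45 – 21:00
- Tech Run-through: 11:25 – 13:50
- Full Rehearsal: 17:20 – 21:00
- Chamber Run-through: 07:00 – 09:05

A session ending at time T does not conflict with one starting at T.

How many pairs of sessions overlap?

5

Sorted by start: Chamber Run-through, Strings Rehearsal, Percussion Overdub, Tech Run-through, Tech Overdub, Full Rehearsal, Full Run-through.
Strings Rehearsal starts exactly when Chamber Run-through ends (back-to-back, no overlap), so Chamber Run-through has no further overlaps.
Percussion Overdub starts before Strings Rehearsal ends → Strings Rehearsal and Percussion Overdub overlap.
Tech Run-through starts exactly when Strings Rehearsal ends (back-to-back, no overlap), so Strings Rehearsal has no further overlaps.
Tech Run-through starts before Percussion Overdub ends → Percussion Overdub and Tech Run-through overlap.
Tech Overdub starts before Percussion Overdub ends → Percussion Overdub and Tech Overdub overlap.
Full Rehearsal starts after Percussion Overdub ends, so Percussion Overdub has no further overlaps.
Tech Overdub starts before Tech Run-through ends → Tech Run-through and Tech Overdub overlap.
Full Rehearsal starts after Tech Run-through ends, so Tech Run-through has no further overlaps.
Full Rehearsal starts after Tech Overdub ends, so Tech Overdub has no further overlaps.
Full Run-through starts before Full Rehearsal ends → Full Rehearsal and Full Run-through overlap.
Overlapping pairs: Full Rehearsal & Full Run-through, Percussion Overdub & Strings Rehearsal, Percussion Overdub & Tech Overdub, Percussion Overdub & Tech Run-through, Tech Overdub & Tech Run-through — 5 in total.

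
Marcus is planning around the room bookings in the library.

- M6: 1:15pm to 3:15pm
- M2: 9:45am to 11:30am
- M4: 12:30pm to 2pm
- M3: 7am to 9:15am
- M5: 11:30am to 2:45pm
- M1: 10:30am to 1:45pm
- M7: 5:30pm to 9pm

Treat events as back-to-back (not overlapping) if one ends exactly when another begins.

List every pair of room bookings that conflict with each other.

M1 & M2, M1 & M4, M1 & M5, M1 & M6, M4 & M5, M4 & M6, M5 & M6

Check each pair: they overlap iff neither finishes before the other starts.
Sorted by start: M3, M2, M1, M5, M4, M6, M7.
M2 starts after M3 ends — done with M3.
M1 starts before M2 ends → M2 and M1 overlap.
M5 starts exactly when M2 ends (back-to-back, no overlap) — done with M2.
M5 starts before M1 ends → M1 and M5 overlap.
M4 starts before M1 ends → M1 and M4 overlap.
M6 starts before M1 ends → M1 and M6 overlap.
M7 starts after M1 ends.
M4 starts before M5 ends → M5 and M4 overlap.
M6 starts before M5 ends → M5 and M6 overlap.
M7 starts after M5 ends.
M6 starts before M4 ends → M4 and M6 overlap.
M7 starts after M4 ends.
M7 starts after M6 ends.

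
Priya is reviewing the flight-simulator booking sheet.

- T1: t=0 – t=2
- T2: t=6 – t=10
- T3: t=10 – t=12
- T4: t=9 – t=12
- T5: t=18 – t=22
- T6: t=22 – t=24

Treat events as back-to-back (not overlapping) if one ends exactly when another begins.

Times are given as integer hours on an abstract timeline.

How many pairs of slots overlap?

2

Sorted by start: T1, T2, T4, T3, T5, T6.
T2 starts after T1 ends, so nothing later overlaps T1 either.
T4 starts before T2 ends → T2 and T4 overlap.
T3 starts exactly when T2 ends (back-to-back, no overlap), so nothing later overlaps T2 either.
T3 starts before T4 ends → T4 and T3 overlap.
T5 starts after T4 ends, so nothing later overlaps T4 either.
T5 starts after T3 ends, so nothing later overlaps T3 either.
T6 starts exactly when T5 ends (back-to-back, no overlap).
Overlapping pairs: T2 & T4, T3 & T4 — 2 in total.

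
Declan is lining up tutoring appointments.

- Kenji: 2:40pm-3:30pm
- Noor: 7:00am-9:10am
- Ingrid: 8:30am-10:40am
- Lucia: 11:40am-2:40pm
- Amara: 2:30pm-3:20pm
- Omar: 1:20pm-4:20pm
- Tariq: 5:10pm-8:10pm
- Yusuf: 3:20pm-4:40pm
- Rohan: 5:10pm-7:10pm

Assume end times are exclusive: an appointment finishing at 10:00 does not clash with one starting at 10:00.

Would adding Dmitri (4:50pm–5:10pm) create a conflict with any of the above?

Noor: ends 9:10am at or before Dmitri starts 4:50pm → clear.
Ingrid: ends 10:40am at or before Dmitri starts 4:50pm → clear.
Lucia: ends 2:40pm at or before Dmitri starts 4:50pm → clear.
Omar: ends 4:20pm at or before Dmitri starts 4:50pm → clear.
Amara: ends 3:20pm at or before Dmitri starts 4:50pm → clear.
Kenji: ends 3:30pm at or before Dmitri starts 4:50pm → clear.
Yusuf: ends 4:40pm at or before Dmitri starts 4:50pm → clear.
Tariq: starts 5:10pm at or after Dmitri ends 5:10pm → clear.
Rohan: starts 5:10pm at or after Dmitri ends 5:10pm → clear.

No — it doesn't clash with anything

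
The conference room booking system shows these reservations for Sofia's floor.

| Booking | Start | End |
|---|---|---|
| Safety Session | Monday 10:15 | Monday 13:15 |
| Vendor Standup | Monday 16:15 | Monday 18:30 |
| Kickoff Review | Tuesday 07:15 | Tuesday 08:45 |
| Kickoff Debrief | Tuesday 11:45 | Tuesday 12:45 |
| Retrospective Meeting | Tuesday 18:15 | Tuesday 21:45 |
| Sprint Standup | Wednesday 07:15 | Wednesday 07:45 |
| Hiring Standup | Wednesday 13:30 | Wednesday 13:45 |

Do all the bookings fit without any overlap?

Yes

Sorted by start: Safety Session, Vendor Standup, Kickoff Review, Kickoff Debrief, Retrospective Meeting, Sprint Standup, Hiring Standup.
Vendor Standup starts after Safety Session ends — done with Safety Session.
Kickoff Review starts after Vendor Standup ends — done with Vendor Standup.
Kickoff Debrief starts after Kickoff Review ends — done with Kickoff Review.
Retrospective Meeting starts after Kickoff Debrief ends — done with Kickoff Debrief.
Sprint Standup starts after Retrospective Meeting ends — done with Retrospective Meeting.
Hiring Standup starts after Sprint Standup ends.
Every pair is clear; the schedule has no overlaps.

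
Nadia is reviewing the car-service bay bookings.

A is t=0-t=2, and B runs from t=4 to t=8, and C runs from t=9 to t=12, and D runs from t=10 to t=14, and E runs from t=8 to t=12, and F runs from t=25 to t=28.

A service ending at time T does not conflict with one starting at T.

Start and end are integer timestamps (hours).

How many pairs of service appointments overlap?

Two intervals overlap when each starts before the other ends.
Sorted by start: A, B, E, C, D, F.
B starts after A ends; A is clear from here.
E starts exactly when B ends (back-to-back, no overlap); B is clear from here.
C starts before E ends → E and C overlap.
D starts before E ends → E and D overlap.
F starts after E ends.
D starts before C ends → C and D overlap.
F starts after C ends.
F starts after D ends.
Overlapping pairs: C & D, C & E, D & E — 3 in total.

3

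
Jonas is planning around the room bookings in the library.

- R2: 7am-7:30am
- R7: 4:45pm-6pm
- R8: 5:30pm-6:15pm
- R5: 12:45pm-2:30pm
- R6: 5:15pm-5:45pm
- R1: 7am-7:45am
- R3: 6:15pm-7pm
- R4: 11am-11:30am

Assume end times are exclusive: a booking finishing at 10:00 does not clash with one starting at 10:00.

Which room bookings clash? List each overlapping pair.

Sorted by start: R1, R2, R4, R5, R7, R6, R8, R3.
R2 starts before R1 ends → R1 and R2 overlap.
R4 starts after R1 ends; R1 is clear from here.
R4 starts after R2 ends; R2 is clear from here.
R5 starts after R4 ends; R4 is clear from here.
R7 starts after R5 ends; R5 is clear from here.
R6 starts before R7 ends → R7 and R6 overlap.
R8 starts before R7 ends → R7 and R8 overlap.
R3 starts after R7 ends.
R8 starts before R6 ends → R6 and R8 overlap.
R3 starts after R6 ends.
R3 starts exactly when R8 ends (back-to-back, no overlap).

R1 & R2, R6 & R7, R6 & R8, R7 & R8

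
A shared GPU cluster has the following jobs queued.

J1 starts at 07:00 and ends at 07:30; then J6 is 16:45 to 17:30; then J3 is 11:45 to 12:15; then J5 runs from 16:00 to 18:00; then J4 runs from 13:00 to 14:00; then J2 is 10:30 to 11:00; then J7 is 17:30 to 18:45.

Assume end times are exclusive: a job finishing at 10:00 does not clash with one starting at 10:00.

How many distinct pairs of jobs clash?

Check each pair: they overlap iff neither finishes before the other starts.
Sorted by start: J1, J2, J3, J4, J5, J6, J7.
J2 starts after J1 ends, so nothing later overlaps J1 either.
J3 starts after J2 ends, so nothing later overlaps J2 either.
J4 starts after J3 ends, so nothing later overlaps J3 either.
J5 starts after J4 ends, so nothing later overlaps J4 either.
J6 starts before J5 ends → J5 and J6 overlap.
J7 starts before J5 ends → J5 and J7 overlap.
J7 starts exactly when J6 ends (back-to-back, no overlap).
Overlapping pairs: J5 & J6, J5 & J7 — 2 in total.

2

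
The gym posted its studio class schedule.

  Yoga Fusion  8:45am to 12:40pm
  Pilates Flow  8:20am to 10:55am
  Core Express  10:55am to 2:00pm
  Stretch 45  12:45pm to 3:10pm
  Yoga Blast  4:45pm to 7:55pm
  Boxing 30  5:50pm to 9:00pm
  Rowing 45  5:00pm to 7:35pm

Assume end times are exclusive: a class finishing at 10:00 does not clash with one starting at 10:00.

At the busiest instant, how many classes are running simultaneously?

Sweep the timeline, counting +1 at each start and −1 at each end (ends before starts at a tie):
8:20am start Pilates Flow → 1
8:45am start Yoga Fusion → 2
10:55am end Pilates Flow → 1
10:55am start Core Express → 2
12:40pm end Yoga Fusion → 1
12:45pm start Stretch 45 → 2
2:00pm end Core Express → 1
3:10pm end Stretch 45 → 0
4:45pm start Yoga Blast → 1
5:00pm start Rowing 45 → 2
5:50pm start Boxing 30 → 3
7:35pm end Rowing 45 → 2
7:55pm end Yoga Blast → 1
9:00pm end Boxing 30 → 0
Peak is 3, at 5:50pm (Boxing 30, Rowing 45, Yoga Blast).

3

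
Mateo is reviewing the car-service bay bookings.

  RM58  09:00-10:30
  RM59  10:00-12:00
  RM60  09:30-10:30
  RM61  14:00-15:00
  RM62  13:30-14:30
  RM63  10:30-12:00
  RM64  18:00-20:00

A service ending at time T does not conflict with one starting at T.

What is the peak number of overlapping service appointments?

Walk through starts and ends in time order (an end at T is processed before a start at T):
09:00 start RM58 → 1
09:30 start RM60 → 2
10:00 start RM59 → 3
10:30 end RM58 → 2
10:30 end RM60 → 1
10:30 start RM63 → 2
12:00 end RM59 → 1
12:00 end RM63 → 0
13:30 start RM62 → 1
14:00 start RM61 → 2
14:30 end RM62 → 1
15:00 end RM61 → 0
18:00 start RM64 → 1
20:00 end RM64 → 0
Peak is 3, at 10:00 (RM58, RM59, RM60).

3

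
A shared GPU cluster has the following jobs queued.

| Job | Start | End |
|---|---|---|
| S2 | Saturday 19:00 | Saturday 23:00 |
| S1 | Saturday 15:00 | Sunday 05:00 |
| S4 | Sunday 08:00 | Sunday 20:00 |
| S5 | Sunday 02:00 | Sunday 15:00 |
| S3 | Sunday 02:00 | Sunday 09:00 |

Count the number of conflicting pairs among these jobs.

6

Sorted by start: S1, S2, S3, S5, S4.
S2 starts before S1 ends → S1 and S2 overlap.
S3 starts before S1 ends → S1 and S3 overlap.
S5 starts before S1 ends → S1 and S5 overlap.
S4 starts after S1 ends.
S3 starts after S2 ends; S2 is clear from here.
S5 starts before S3 ends → S3 and S5 overlap.
S4 starts before S3 ends → S3 and S4 overlap.
S4 starts before S5 ends → S5 and S4 overlap.
Overlapping pairs: S1 & S2, S1 & S3, S1 & S5, S3 & S4, S3 & S5, S4 & S5 — 6 in total.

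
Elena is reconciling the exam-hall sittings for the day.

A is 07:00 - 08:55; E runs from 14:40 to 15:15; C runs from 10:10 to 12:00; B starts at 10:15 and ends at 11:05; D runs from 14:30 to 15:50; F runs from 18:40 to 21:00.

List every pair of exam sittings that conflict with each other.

B & C, D & E

Sorted by start: A, C, B, D, E, F.
C starts after A ends — done with A.
B starts before C ends → C and B overlap.
D starts after C ends — done with C.
D starts after B ends — done with B.
E starts before D ends → D and E overlap.
F starts after D ends.
F starts after E ends.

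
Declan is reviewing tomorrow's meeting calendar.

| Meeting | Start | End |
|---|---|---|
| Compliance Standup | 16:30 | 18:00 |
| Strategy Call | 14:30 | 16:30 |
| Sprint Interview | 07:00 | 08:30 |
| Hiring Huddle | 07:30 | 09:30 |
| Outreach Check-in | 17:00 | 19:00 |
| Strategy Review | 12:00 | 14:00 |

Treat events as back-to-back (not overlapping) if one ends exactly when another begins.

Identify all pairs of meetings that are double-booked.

Sorted by start: Sprint Interview, Hiring Huddle, Strategy Review, Strategy Call, Compliance Standup, Outreach Check-in.
Hiring Huddle starts before Sprint Interview ends → Sprint Interview and Hiring Huddle overlap.
Strategy Review starts after Sprint Interview ends — done with Sprint Interview.
Strategy Review starts after Hiring Huddle ends — done with Hiring Huddle.
Strategy Call starts after Strategy Review ends — done with Strategy Review.
Compliance Standup starts exactly when Strategy Call ends (back-to-back, no overlap) — done with Strategy Call.
Outreach Check-in starts before Compliance Standup ends → Compliance Standup and Outreach Check-in overlap.

Compliance Standup & Outreach Check-in, Hiring Huddle & Sprint Interview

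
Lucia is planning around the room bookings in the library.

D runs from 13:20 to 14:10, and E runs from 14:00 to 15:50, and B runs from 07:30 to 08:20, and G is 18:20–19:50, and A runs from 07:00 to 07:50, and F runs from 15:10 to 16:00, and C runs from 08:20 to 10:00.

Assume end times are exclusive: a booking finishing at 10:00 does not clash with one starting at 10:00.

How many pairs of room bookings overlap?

Check each pair: they overlap iff neither finishes before the other starts.
Sorted by start: A, B, C, D, E, F, G.
B starts before A ends → A and B overlap.
C starts after A ends, so A has no further overlaps.
C starts exactly when B ends (back-to-back, no overlap), so B has no further overlaps.
D starts after C ends, so C has no further overlaps.
E starts before D ends → D and E overlap.
F starts after D ends, so D has no further overlaps.
F starts before E ends → E and F overlap.
G starts after E ends.
G starts after F ends.
Overlapping pairs: A & B, D & E, E & F — 3 in total.

3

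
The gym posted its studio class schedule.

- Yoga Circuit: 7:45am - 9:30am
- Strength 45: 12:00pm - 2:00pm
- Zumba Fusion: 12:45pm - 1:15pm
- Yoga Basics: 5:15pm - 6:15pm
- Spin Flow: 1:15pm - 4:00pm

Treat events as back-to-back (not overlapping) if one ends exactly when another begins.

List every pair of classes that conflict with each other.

Sorted by start: Yoga Circuit, Strength 45, Zumba Fusion, Spin Flow, Yoga Basics.
Strength 45 starts after Yoga Circuit ends; Yoga Circuit is clear from here.
Zumba Fusion starts before Strength 45 ends → Strength 45 and Zumba Fusion overlap.
Spin Flow starts before Strength 45 ends → Strength 45 and Spin Flow overlap.
Yoga Basics starts after Strength 45 ends.
Spin Flow starts exactly when Zumba Fusion ends (back-to-back, no overlap); Zumba Fusion is clear from here.
Yoga Basics starts after Spin Flow ends.

Spin Flow & Strength 45, Strength 45 & Zumba Fusion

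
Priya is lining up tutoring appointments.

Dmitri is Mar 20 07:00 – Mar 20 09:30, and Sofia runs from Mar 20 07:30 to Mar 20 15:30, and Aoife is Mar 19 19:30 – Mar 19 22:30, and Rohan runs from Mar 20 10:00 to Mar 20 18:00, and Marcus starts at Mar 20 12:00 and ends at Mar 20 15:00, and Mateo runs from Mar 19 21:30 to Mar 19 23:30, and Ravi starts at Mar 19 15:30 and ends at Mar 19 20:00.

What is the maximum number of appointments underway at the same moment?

3

Sort all start/end points and keep a running count:
Mar 19 15:30 start Ravi → 1
Mar 19 19:30 start Aoife → 2
Mar 19 20:00 end Ravi → 1
Mar 19 21:30 start Mateo → 2
Mar 19 22:30 end Aoife → 1
Mar 19 23:30 end Mateo → 0
Mar 20 07:00 start Dmitri → 1
Mar 20 07:30 start Sofia → 2
Mar 20 09:30 end Dmitri → 1
Mar 20 10:00 start Rohan → 2
Mar 20 12:00 start Marcus → 3
Mar 20 15:00 end Marcus → 2
Mar 20 15:30 end Sofia → 1
Mar 20 18:00 end Rohan → 0
Peak is 3, at Mar 20 12:00 (Marcus, Rohan, Sofia).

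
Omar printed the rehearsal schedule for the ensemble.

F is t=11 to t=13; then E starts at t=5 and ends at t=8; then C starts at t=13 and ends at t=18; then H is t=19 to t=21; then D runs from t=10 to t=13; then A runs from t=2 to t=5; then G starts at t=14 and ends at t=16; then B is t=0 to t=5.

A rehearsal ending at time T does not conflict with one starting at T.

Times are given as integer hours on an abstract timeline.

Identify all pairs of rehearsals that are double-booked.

Sorted by start: B, A, E, D, F, C, G, H.
A starts before B ends → B and A overlap.
E starts exactly when B ends (back-to-back, no overlap), so B has no further overlaps.
E starts exactly when A ends (back-to-back, no overlap), so A has no further overlaps.
D starts after E ends, so E has no further overlaps.
F starts before D ends → D and F overlap.
C starts exactly when D ends (back-to-back, no overlap), so D has no further overlaps.
C starts exactly when F ends (back-to-back, no overlap), so F has no further overlaps.
G starts before C ends → C and G overlap.
H starts after C ends.
H starts after G ends.

A & B, C & G, D & F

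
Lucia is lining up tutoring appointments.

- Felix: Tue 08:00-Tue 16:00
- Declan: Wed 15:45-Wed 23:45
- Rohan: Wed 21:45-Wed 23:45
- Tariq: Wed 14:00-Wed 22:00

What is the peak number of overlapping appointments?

Walk through starts and ends in time order (an end at T is processed before a start at T):
Tue 08:00 start Felix → 1
Tue 16:00 end Felix → 0
Wed 14:00 start Tariq → 1
Wed 15:45 start Declan → 2
Wed 21:45 start Rohan → 3
Wed 22:00 end Tariq → 2
Wed 23:45 end Declan → 1
Wed 23:45 end Rohan → 0
Peak is 3, at Wed 21:45 (Declan, Rohan, Tariq).

3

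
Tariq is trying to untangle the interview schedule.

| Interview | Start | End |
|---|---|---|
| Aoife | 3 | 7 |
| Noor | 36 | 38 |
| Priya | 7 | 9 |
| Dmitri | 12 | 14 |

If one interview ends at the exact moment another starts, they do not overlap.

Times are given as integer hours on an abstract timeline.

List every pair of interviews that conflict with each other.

no conflicts

Sorted by start: Aoife, Priya, Dmitri, Noor.
Priya starts exactly when Aoife ends (back-to-back, no overlap), so Aoife has no further overlaps.
Dmitri starts after Priya ends, so Priya has no further overlaps.
Noor starts after Dmitri ends.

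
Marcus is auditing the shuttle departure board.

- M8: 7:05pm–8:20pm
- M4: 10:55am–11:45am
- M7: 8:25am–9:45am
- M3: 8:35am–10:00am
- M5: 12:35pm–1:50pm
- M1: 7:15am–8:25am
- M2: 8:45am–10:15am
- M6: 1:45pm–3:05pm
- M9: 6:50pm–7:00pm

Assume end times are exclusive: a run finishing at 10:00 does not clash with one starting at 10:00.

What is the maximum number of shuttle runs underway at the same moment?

3

Sort all start/end points and keep a running count:
7:15am start M1 → 1
8:25am end M1 → 0
8:25am start M7 → 1
8:35am start M3 → 2
8:45am start M2 → 3
9:45am end M7 → 2
10:00am end M3 → 1
10:15am end M2 → 0
10:55am start M4 → 1
11:45am end M4 → 0
12:35pm start M5 → 1
1:45pm start M6 → 2
1:50pm end M5 → 1
3:05pm end M6 → 0
6:50pm start M9 → 1
7:00pm end M9 → 0
7:05pm start M8 → 1
8:20pm end M8 → 0
Peak is 3, at 8:45am (M2, M3, M7).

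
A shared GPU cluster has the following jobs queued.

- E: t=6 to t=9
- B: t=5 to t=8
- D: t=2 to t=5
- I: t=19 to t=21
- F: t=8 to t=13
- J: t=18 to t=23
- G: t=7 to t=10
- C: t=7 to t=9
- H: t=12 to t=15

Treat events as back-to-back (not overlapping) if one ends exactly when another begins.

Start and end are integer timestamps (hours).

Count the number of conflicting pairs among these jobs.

Sorted by start: D, B, E, C, G, F, H, J, I.
B starts exactly when D ends (back-to-back, no overlap); D is clear from here.
E starts before B ends → B and E overlap.
C starts before B ends → B and C overlap.
G starts before B ends → B and G overlap.
F starts exactly when B ends (back-to-back, no overlap); B is clear from here.
C starts before E ends → E and C overlap.
G starts before E ends → E and G overlap.
F starts before E ends → E and F overlap.
H starts after E ends; E is clear from here.
G starts before C ends → C and G overlap.
F starts before C ends → C and F overlap.
H starts after C ends; C is clear from here.
F starts before G ends → G and F overlap.
H starts after G ends; G is clear from here.
H starts before F ends → F and H overlap.
J starts after F ends; F is clear from here.
J starts after H ends; H is clear from here.
I starts before J ends → J and I overlap.
Overlapping pairs: B & C, B & E, B & G, C & E, C & F, C & G, E & F, E & G, F & G, F & H, I & J — 11 in total.

11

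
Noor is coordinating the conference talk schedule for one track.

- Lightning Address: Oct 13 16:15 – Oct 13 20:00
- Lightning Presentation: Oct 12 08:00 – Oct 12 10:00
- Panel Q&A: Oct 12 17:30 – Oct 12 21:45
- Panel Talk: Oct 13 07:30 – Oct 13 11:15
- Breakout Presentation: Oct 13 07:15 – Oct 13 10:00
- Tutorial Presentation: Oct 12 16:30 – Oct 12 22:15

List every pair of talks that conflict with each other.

Sorted by start: Lightning Presentation, Tutorial Presentation, Panel Q&A, Breakout Presentation, Panel Talk, Lightning Address.
Tutorial Presentation starts after Lightning Presentation ends — done with Lightning Presentation.
Panel Q&A starts before Tutorial Presentation ends → Tutorial Presentation and Panel Q&A overlap.
Breakout Presentation starts after Tutorial Presentation ends — done with Tutorial Presentation.
Breakout Presentation starts after Panel Q&A ends — done with Panel Q&A.
Panel Talk starts before Breakout Presentation ends → Breakout Presentation and Panel Talk overlap.
Lightning Address starts after Breakout Presentation ends.
Lightning Address starts after Panel Talk ends.

Breakout Presentation & Panel Talk, Panel Q&A & Tutorial Presentation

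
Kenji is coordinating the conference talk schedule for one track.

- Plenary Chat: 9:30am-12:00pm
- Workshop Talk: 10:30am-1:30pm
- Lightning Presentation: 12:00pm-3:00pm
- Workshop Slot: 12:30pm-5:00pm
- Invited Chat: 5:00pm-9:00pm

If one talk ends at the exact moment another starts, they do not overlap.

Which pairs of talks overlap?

Sorted by start: Plenary Chat, Workshop Talk, Lightning Presentation, Workshop Slot, Invited Chat.
Workshop Talk starts before Plenary Chat ends → Plenary Chat and Workshop Talk overlap.
Lightning Presentation starts exactly when Plenary Chat ends (back-to-back, no overlap), so nothing later overlaps Plenary Chat either.
Lightning Presentation starts before Workshop Talk ends → Workshop Talk and Lightning Presentation overlap.
Workshop Slot starts before Workshop Talk ends → Workshop Talk and Workshop Slot overlap.
Invited Chat starts after Workshop Talk ends.
Workshop Slot starts before Lightning Presentation ends → Lightning Presentation and Workshop Slot overlap.
Invited Chat starts after Lightning Presentation ends.
Invited Chat starts exactly when Workshop Slot ends (back-to-back, no overlap).

Lightning Presentation & Workshop Slot, Lightning Presentation & Workshop Talk, Plenary Chat & Workshop Talk, Workshop Slot & Workshop Talk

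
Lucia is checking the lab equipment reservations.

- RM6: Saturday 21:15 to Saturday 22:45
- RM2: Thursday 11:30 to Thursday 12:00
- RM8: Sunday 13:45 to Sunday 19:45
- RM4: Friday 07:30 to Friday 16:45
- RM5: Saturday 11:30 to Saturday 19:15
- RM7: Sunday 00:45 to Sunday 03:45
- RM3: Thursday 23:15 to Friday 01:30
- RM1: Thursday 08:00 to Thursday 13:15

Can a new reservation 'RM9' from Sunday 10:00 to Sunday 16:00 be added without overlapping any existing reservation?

No — it overlaps RM8

RM1: ends Thursday 13:15 at or before RM9 starts Sunday 10:00 → clear.
RM2: ends Thursday 12:00 at or before RM9 starts Sunday 10:00 → clear.
RM3: ends Friday 01:30 at or before RM9 starts Sunday 10:00 → clear.
RM4: ends Friday 16:45 at or before RM9 starts Sunday 10:00 → clear.
RM5: ends Saturday 19:15 at or before RM9 starts Sunday 10:00 → clear.
RM6: ends Saturday 22:45 at or before RM9 starts Sunday 10:00 → clear.
RM7: ends Sunday 03:45 at or before RM9 starts Sunday 10:00 → clear.
RM8: starts Sunday 13:45 before RM9 ends Sunday 16:00, and ends Sunday 19:45 after RM9 starts Sunday 10:00 → overlap.
RM9 overlaps RM8.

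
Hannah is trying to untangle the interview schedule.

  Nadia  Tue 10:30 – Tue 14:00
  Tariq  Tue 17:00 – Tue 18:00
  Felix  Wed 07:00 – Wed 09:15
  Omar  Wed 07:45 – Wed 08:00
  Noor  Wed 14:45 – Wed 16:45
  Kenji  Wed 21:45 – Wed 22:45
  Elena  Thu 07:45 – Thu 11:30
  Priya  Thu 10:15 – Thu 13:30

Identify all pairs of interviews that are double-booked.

Check each pair: they overlap iff neither finishes before the other starts.
Sorted by start: Nadia, Tariq, Felix, Omar, Noor, Kenji, Elena, Priya.
Tariq starts after Nadia ends; Nadia is clear from here.
Felix starts after Tariq ends; Tariq is clear from here.
Omar starts before Felix ends → Felix and Omar overlap.
Noor starts after Felix ends; Felix is clear from here.
Noor starts after Omar ends; Omar is clear from here.
Kenji starts after Noor ends; Noor is clear from here.
Elena starts after Kenji ends; Kenji is clear from here.
Priya starts before Elena ends → Elena and Priya overlap.

Elena & Priya, Felix & Omar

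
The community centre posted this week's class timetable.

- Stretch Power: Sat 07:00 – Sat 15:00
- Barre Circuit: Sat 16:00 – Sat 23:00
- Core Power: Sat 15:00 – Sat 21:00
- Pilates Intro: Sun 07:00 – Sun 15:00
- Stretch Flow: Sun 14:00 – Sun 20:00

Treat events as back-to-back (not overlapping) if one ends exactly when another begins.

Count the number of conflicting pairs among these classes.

2

Sorted by start: Stretch Power, Core Power, Barre Circuit, Pilates Intro, Stretch Flow.
Core Power starts exactly when Stretch Power ends (back-to-back, no overlap), so Stretch Power has no further overlaps.
Barre Circuit starts before Core Power ends → Core Power and Barre Circuit overlap.
Pilates Intro starts after Core Power ends, so Core Power has no further overlaps.
Pilates Intro starts after Barre Circuit ends, so Barre Circuit has no further overlaps.
Stretch Flow starts before Pilates Intro ends → Pilates Intro and Stretch Flow overlap.
Overlapping pairs: Barre Circuit & Core Power, Pilates Intro & Stretch Flow — 2 in total.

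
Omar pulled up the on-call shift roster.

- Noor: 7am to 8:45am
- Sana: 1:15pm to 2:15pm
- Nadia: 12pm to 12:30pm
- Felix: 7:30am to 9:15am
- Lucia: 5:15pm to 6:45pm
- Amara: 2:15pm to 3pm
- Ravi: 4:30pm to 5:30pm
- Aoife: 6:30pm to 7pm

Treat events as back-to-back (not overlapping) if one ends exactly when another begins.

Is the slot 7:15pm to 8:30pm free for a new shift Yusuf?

Yes — the slot is free

Noor: ends 8:45am at or before Yusuf starts 7:15pm → clear.
Felix: ends 9:15am at or before Yusuf starts 7:15pm → clear.
Nadia: ends 12:30pm at or before Yusuf starts 7:15pm → clear.
Sana: ends 2:15pm at or before Yusuf starts 7:15pm → clear.
Amara: ends 3pm at or before Yusuf starts 7:15pm → clear.
Ravi: ends 5:30pm at or before Yusuf starts 7:15pm → clear.
Lucia: ends 6:45pm at or before Yusuf starts 7:15pm → clear.
Aoife: ends 7pm at or before Yusuf starts 7:15pm → clear.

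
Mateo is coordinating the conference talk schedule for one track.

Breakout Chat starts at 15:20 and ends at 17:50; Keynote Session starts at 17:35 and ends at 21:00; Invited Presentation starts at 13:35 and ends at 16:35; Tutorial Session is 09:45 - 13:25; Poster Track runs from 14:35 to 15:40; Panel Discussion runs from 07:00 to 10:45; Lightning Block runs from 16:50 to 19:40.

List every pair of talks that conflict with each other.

Breakout Chat & Invited Presentation, Breakout Chat & Keynote Session, Breakout Chat & Lightning Block, Breakout Chat & Poster Track, Invited Presentation & Poster Track, Keynote Session & Lightning Block, Panel Discussion & Tutorial Session

Sorted by start: Panel Discussion, Tutorial Session, Invited Presentation, Poster Track, Breakout Chat, Lightning Block, Keynote Session.
Tutorial Session starts before Panel Discussion ends → Panel Discussion and Tutorial Session overlap.
Invited Presentation starts after Panel Discussion ends — done with Panel Discussion.
Invited Presentation starts after Tutorial Session ends — done with Tutorial Session.
Poster Track starts before Invited Presentation ends → Invited Presentation and Poster Track overlap.
Breakout Chat starts before Invited Presentation ends → Invited Presentation and Breakout Chat overlap.
Lightning Block starts after Invited Presentation ends — done with Invited Presentation.
Breakout Chat starts before Poster Track ends → Poster Track and Breakout Chat overlap.
Lightning Block starts after Poster Track ends — done with Poster Track.
Lightning Block starts before Breakout Chat ends → Breakout Chat and Lightning Block overlap.
Keynote Session starts before Breakout Chat ends → Breakout Chat and Keynote Session overlap.
Keynote Session starts before Lightning Block ends → Lightning Block and Keynote Session overlap.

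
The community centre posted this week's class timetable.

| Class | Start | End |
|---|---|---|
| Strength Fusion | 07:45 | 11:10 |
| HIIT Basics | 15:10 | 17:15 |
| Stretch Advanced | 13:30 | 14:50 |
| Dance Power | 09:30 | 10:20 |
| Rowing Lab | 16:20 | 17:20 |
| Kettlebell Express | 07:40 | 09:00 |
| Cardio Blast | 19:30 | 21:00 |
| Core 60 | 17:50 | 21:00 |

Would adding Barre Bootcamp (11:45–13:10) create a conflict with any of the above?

Kettlebell Express: ends 09:00 at or before Barre Bootcamp starts 11:45 → clear.
Strength Fusion: ends 11:10 at or before Barre Bootcamp starts 11:45 → clear.
Dance Power: ends 10:20 at or before Barre Bootcamp starts 11:45 → clear.
Stretch Advanced: starts 13:30 at or after Barre Bootcamp ends 13:10 → clear.
HIIT Basics: starts 15:10 at or after Barre Bootcamp ends 13:10 → clear.
Rowing Lab: starts 16:20 at or after Barre Bootcamp ends 13:10 → clear.
Core 60: starts 17:50 at or after Barre Bootcamp ends 13:10 → clear.
Cardio Blast: starts 19:30 at or after Barre Bootcamp ends 13:10 → clear.

No — it doesn't clash with anything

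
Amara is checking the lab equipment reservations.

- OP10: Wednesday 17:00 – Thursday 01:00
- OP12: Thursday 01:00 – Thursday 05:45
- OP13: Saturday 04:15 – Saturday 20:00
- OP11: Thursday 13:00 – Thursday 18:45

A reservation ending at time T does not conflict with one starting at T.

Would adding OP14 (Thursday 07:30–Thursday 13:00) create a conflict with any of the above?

No — it doesn't clash with anything

OP10: ends Thursday 01:00 at or before OP14 starts Thursday 07:30 → clear.
OP12: ends Thursday 05:45 at or before OP14 starts Thursday 07:30 → clear.
OP11: starts Thursday 13:00 at or after OP14 ends Thursday 13:00 → clear.
OP13: starts Saturday 04:15 at or after OP14 ends Thursday 13:00 → clear.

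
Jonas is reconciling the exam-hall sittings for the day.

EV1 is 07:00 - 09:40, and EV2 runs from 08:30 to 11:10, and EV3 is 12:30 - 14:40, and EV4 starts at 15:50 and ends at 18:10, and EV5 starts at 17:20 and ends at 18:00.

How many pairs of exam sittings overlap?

2

Two intervals overlap when each starts before the other ends.
Sorted by start: EV1, EV2, EV3, EV4, EV5.
EV2 starts before EV1 ends → EV1 and EV2 overlap.
EV3 starts after EV1 ends, so nothing later overlaps EV1 either.
EV3 starts after EV2 ends, so nothing later overlaps EV2 either.
EV4 starts after EV3 ends, so nothing later overlaps EV3 either.
EV5 starts before EV4 ends → EV4 and EV5 overlap.
Overlapping pairs: EV1 & EV2, EV4 & EV5 — 2 in total.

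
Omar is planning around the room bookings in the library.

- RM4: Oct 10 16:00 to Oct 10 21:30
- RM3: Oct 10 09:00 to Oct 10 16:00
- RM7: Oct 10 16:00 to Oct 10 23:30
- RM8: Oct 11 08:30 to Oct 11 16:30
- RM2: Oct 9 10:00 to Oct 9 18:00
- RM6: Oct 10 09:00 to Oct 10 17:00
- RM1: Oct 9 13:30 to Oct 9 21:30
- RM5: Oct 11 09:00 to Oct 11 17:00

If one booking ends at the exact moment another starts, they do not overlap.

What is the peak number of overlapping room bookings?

Sweep the timeline, counting +1 at each start and −1 at each end (ends before starts at a tie):
Oct 9 10:00 start RM2 → 1
Oct 9 13:30 start RM1 → 2
Oct 9 18:00 end RM2 → 1
Oct 9 21:30 end RM1 → 0
Oct 10 09:00 start RM3 → 1
Oct 10 09:00 start RM6 → 2
Oct 10 16:00 end RM3 → 1
Oct 10 16:00 start RM4 → 2
Oct 10 16:00 start RM7 → 3
Oct 10 17:00 end RM6 → 2
Oct 10 21:30 end RM4 → 1
Oct 10 23:30 end RM7 → 0
Oct 11 08:30 start RM8 → 1
Oct 11 09:00 start RM5 → 2
Oct 11 16:30 end RM8 → 1
Oct 11 17:00 end RM5 → 0
Peak is 3, at Oct 10 16:00 (RM4, RM6, RM7).

3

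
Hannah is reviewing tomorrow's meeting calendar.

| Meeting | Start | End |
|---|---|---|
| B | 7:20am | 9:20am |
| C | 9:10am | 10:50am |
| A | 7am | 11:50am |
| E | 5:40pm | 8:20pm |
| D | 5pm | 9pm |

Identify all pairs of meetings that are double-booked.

A & B, A & C, B & C, D & E

Sorted by start: A, B, C, D, E.
B starts before A ends → A and B overlap.
C starts before A ends → A and C overlap.
D starts after A ends, so nothing later overlaps A either.
C starts before B ends → B and C overlap.
D starts after B ends, so nothing later overlaps B either.
D starts after C ends, so nothing later overlaps C either.
E starts before D ends → D and E overlap.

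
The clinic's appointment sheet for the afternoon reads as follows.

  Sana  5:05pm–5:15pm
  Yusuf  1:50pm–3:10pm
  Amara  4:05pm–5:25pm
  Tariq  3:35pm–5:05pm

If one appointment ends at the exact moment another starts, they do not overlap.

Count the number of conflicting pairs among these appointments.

Sorted by start: Yusuf, Tariq, Amara, Sana.
Tariq starts after Yusuf ends, so nothing later overlaps Yusuf either.
Amara starts before Tariq ends → Tariq and Amara overlap.
Sana starts exactly when Tariq ends (back-to-back, no overlap).
Sana starts before Amara ends → Amara and Sana overlap.
Overlapping pairs: Amara & Sana, Amara & Tariq — 2 in total.

2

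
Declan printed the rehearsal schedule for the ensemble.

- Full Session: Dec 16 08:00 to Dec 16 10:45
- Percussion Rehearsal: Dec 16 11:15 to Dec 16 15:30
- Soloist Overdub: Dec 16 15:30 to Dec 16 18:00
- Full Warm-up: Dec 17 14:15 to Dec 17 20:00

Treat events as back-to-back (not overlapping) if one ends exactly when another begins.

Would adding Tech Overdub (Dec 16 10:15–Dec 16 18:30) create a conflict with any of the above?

Yes — it overlaps Full Session, Percussion Rehearsal, Soloist Overdub

Full Session: starts Dec 16 08:00 before Tech Overdub ends Dec 16 18:30, and ends Dec 16 10:45 after Tech Overdub starts Dec 16 10:15 → overlap.
Percussion Rehearsal: starts Dec 16 11:15 before Tech Overdub ends Dec 16 18:30, and ends Dec 16 15:30 after Tech Overdub starts Dec 16 10:15 → overlap.
Soloist Overdub: starts Dec 16 15:30 before Tech Overdub ends Dec 16 18:30, and ends Dec 16 18:00 after Tech Overdub starts Dec 16 10:15 → overlap.
Full Warm-up: starts Dec 17 14:15 at or after Tech Overdub ends Dec 16 18:30 → clear.
Tech Overdub overlaps Full Session, Percussion Rehearsal, Soloist Overdub.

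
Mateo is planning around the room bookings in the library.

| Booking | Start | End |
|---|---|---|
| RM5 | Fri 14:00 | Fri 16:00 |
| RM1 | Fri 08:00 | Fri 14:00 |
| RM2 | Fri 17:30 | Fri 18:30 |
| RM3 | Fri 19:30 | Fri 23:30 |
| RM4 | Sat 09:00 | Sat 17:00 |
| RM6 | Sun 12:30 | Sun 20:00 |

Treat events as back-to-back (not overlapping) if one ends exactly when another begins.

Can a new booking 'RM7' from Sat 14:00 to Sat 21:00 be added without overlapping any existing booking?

No — it overlaps RM4

RM1: ends Fri 14:00 at or before RM7 starts Sat 14:00 → clear.
RM5: ends Fri 16:00 at or before RM7 starts Sat 14:00 → clear.
RM2: ends Fri 18:30 at or before RM7 starts Sat 14:00 → clear.
RM3: ends Fri 23:30 at or before RM7 starts Sat 14:00 → clear.
RM4: starts Sat 09:00 before RM7 ends Sat 21:00, and ends Sat 17:00 after RM7 starts Sat 14:00 → overlap.
RM6: starts Sun 12:30 at or after RM7 ends Sat 21:00 → clear.
RM7 overlaps RM4.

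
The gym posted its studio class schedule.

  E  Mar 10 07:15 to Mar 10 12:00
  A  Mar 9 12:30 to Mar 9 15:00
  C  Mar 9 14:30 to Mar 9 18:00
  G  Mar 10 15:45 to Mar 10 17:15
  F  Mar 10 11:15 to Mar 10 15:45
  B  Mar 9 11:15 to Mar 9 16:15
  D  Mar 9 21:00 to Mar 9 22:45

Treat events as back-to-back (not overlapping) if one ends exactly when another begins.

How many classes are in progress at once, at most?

3

Sweep the timeline, counting +1 at each start and −1 at each end (ends before starts at a tie):
Mar 9 11:15 start B → 1
Mar 9 12:30 start A → 2
Mar 9 14:30 start C → 3
Mar 9 15:00 end A → 2
Mar 9 16:15 end B → 1
Mar 9 18:00 end C → 0
Mar 9 21:00 start D → 1
Mar 9 22:45 end D → 0
Mar 10 07:15 start E → 1
Mar 10 11:15 start F → 2
Mar 10 12:00 end E → 1
Mar 10 15:45 end F → 0
Mar 10 15:45 start G → 1
Mar 10 17:15 end G → 0
Peak is 3, at Mar 9 14:30 (A, B, C).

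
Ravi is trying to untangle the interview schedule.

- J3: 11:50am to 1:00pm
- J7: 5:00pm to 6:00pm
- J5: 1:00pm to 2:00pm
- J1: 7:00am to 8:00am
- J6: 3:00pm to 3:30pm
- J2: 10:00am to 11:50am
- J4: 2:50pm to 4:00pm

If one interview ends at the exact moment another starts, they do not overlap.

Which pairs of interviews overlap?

Sorted by start: J1, J2, J3, J5, J4, J6, J7.
J2 starts after J1 ends; J1 is clear from here.
J3 starts exactly when J2 ends (back-to-back, no overlap); J2 is clear from here.
J5 starts exactly when J3 ends (back-to-back, no overlap); J3 is clear from here.
J4 starts after J5 ends; J5 is clear from here.
J6 starts before J4 ends → J4 and J6 overlap.
J7 starts after J4 ends.
J7 starts after J6 ends.

J4 & J6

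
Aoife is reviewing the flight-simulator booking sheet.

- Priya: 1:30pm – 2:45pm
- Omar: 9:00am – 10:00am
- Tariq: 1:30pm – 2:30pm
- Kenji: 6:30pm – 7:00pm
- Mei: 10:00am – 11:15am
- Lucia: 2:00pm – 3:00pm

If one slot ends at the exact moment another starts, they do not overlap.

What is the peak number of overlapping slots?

3

Sort all start/end points and keep a running count:
9:00am start Omar → 1
10:00am end Omar → 0
10:00am start Mei → 1
11:15am end Mei → 0
1:30pm start Priya → 1
1:30pm start Tariq → 2
2:00pm start Lucia → 3
2:30pm end Tariq → 2
2:45pm end Priya → 1
3:00pm end Lucia → 0
6:30pm start Kenji → 1
7:00pm end Kenji → 0
Peak is 3, at 2:00pm (Lucia, Priya, Tariq).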